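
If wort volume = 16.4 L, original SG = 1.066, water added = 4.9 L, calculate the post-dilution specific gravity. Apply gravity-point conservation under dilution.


SG_new = 1 + (SG_old − 1)·V_old/(V_old + V_water)
pts = (1.066 − 1)·1000·16.4/(16.4 + 4.9) = 50.8169
SG_new = 1 + 50.8169/1000

1.0508


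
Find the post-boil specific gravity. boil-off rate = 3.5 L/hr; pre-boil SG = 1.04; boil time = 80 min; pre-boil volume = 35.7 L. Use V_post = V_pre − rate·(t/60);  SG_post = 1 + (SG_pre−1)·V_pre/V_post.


V_post = 35.7 − 3.5·(80/60) = 31.0333
SG_post = 1 + (1.04 − 1)·35.7/31.0333

1.0460


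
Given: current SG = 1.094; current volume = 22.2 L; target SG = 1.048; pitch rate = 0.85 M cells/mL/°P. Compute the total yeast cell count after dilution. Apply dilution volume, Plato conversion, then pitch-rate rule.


V_w = V·((SG_c−1)/(SG_t−1)−1);  °P = 259 − 259/SG_t;  cells = rate·(V+V_w)·°P
V_w = 22.2·((1.094−1)/(1.048−1)−1) = 21.2750
V_final = 22.2 + 21.2750 = 43.4750
°P = 259 − 259/1.048 = 11.8626
cells = 0.85·43.4750·11.8626

438.3674 billion cells


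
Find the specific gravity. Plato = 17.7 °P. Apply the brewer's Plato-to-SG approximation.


SG = 259/(259 − P)
SG = 259/(259 − 17.7)

1.0734


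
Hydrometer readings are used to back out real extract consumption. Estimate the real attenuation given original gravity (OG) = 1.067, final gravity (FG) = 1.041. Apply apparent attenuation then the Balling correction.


AA = (OG−FG)/(OG−1)·100;  RA = AA·0.8192
AA = (1.067 − 1.041)/(1.067 − 1)·100 = 38.8060
RA = 38.8060·0.8192

31.7899 %


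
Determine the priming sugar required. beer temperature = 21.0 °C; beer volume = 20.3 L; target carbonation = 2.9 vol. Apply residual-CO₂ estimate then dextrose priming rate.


residual = 14.695·(0.01821 + 0.09011·e^(−0.04·T));  sugar = (target − residual)·4.0·V
residual = 14.695·(0.01821 + 0.09011·e^(−0.04·21.0)) = 0.8393
sugar = (2.9 − 0.8393)·4.0·20.3

167.3327 g


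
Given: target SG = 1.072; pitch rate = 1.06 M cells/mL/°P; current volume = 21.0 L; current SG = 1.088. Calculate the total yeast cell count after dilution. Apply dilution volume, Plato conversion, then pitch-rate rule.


V_w = V·((SG_c−1)/(SG_t−1)−1);  °P = 259 − 259/SG_t;  cells = rate·(V+V_w)·°P
V_w = 21.0·((1.088−1)/(1.072−1)−1) = 4.6667
V_final = 21.0 + 4.6667 = 25.6667
°P = 259 − 259/1.072 = 17.3955
cells = 1.06·25.6667·17.3955

473.2742 billion cells


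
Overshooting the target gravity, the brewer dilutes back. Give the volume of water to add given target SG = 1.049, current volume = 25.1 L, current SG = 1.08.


V_water = V·((SG_curr − 1)/(SG_target − 1) − 1)
V_water = 25.1·((1.08 − 1)/(1.049 − 1) − 1)

15.8796 L


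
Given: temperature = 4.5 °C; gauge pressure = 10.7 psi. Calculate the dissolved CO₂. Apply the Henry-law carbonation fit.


vols = (P + 14.695)·(0.01821 + 0.09011·e^(−0.04·T))
vols = (10.7 + 14.695)·(0.01821 + 0.09011·e^(−0.04·4.5))

2.3738 volumes


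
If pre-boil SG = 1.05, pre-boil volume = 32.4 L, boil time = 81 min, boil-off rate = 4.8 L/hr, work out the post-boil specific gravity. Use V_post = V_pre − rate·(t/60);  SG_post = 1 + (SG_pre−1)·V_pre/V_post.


V_post = 32.4 − 4.8·(81/60) = 25.9200
SG_post = 1 + (1.05 − 1)·32.4/25.9200

1.0625


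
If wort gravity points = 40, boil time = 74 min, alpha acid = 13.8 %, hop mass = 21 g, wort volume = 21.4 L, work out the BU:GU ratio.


U = 1.65·0.000125^(GP/1000)·(1−e^(−0.04t))/4.15;  IBU = (α/100)·m·U·1000/V;  BU:GU = IBU/GP
U = 1.65·0.000125^(40/1000)·(1−e^(−0.04·74))/4.15 = 0.2632
IBU = (13.8/100)·21·0.2632·1000/21.4 = 35.6359
BU:GU = 35.6359/40

0.8909


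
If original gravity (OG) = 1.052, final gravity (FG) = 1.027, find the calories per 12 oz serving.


ABW = (OG−FG)·131.25·0.79/FG;  °P = 259 − 259/SG (for OG→OE and FG→AE);  RE = 0.1808·OE + 0.8192·AE;  Cal = (6.9·ABW + 4·(RE−0.1))·FG·3.55
ABW = (1.052 − 1.027)·131.25·0.79/1.027 = 2.5240
OE = 259 − 259/1.052 = 12.8023 °P
AE = 259 − 259/1.027 = 6.8092 °P
RE = 0.1808·12.8023 + 0.8192·6.8092 = 7.8927 °P
Cal = (6.9·2.5240 + 4·(7.8927−0.1))·1.027·3.55

177.1398 kcal


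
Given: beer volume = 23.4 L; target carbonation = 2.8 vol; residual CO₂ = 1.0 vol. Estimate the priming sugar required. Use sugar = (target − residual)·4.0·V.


sugar = (2.8 − 1.0)·4.0·23.4

168.4800 g


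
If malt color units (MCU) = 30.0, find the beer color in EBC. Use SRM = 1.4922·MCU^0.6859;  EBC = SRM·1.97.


SRM = 1.4922·30.0^0.6859 = 15.3810
EBC = 15.3810·1.97

30.3006 EBC


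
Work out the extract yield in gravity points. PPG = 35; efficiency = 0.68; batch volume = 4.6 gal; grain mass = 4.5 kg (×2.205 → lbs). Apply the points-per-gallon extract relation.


points = lbs × PPG × eff / vol
lbs = 4.5 × 2.205 = 9.9225
points = 9.9225 × 35 × 0.68 / 4.6

51.3382 points


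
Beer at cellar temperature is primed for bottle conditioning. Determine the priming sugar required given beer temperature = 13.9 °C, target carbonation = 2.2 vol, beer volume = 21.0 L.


residual = 14.695·(0.01821 + 0.09011·e^(−0.04·T));  sugar = (target − residual)·4.0·V
residual = 14.695·(0.01821 + 0.09011·e^(−0.04·13.9)) = 1.0270
sugar = (2.2 − 1.0270)·4.0·21.0

98.5317 g


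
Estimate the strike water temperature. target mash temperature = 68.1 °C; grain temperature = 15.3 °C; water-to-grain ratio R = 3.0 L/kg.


T_strike = (0.41/R)·(T_mash − T_grain) + T_mash
T_strike = (0.41/3.0)·(68.1 − 15.3) + 68.1

75.3160 °C


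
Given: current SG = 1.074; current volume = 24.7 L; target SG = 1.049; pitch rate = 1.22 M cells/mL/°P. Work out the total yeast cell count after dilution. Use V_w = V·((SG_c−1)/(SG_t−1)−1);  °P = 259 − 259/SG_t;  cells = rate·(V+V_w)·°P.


V_w = 24.7·((1.074−1)/(1.049−1)−1) = 12.6020
V_final = 24.7 + 12.6020 = 37.3020
°P = 259 − 259/1.049 = 12.0982
cells = 1.22·37.3020·12.0982

550.5703 billion cells


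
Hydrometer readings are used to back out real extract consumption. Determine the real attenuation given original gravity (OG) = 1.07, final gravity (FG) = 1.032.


AA = (OG−FG)/(OG−1)·100;  RA = AA·0.8192
AA = (1.07 − 1.032)/(1.07 − 1)·100 = 54.2857
RA = 54.2857·0.8192

44.4709 %


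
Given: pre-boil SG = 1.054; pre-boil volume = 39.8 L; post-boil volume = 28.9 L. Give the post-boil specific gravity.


SG_post = 1 + (SG_pre − 1)·V_pre/V_post
pts_pre = (1.054 − 1)·1000 = 54.0000
pts_post = 54.0000·39.8/28.9 = 74.3668
SG_post = 1 + 74.3668/1000

1.0744


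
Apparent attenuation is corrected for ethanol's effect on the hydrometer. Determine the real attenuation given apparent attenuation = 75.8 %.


RA = AA · 0.8192
RA = 75.8 · 0.8192

62.0954 %


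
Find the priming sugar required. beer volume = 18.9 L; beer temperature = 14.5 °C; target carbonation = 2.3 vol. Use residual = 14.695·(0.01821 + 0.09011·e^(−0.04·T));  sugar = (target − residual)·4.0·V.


residual = 14.695·(0.01821 + 0.09011·e^(−0.04·14.5)) = 1.0090
sugar = (2.3 − 1.0090)·4.0·18.9

97.6000 g


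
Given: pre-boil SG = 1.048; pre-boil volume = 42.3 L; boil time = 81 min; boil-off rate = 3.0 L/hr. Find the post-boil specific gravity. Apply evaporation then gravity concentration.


V_post = V_pre − rate·(t/60);  SG_post = 1 + (SG_pre−1)·V_pre/V_post
V_post = 42.3 − 3.0·(81/60) = 38.2500
SG_post = 1 + (1.048 − 1)·42.3/38.2500

1.0531


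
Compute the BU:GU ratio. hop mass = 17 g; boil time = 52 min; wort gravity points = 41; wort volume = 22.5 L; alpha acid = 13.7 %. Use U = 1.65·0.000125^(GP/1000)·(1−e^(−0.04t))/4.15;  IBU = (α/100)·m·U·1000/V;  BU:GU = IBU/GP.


U = 1.65·0.000125^(41/1000)·(1−e^(−0.04·52))/4.15 = 0.2407
IBU = (13.7/100)·17·0.2407·1000/22.5 = 24.9137
BU:GU = 24.9137/41

0.6077


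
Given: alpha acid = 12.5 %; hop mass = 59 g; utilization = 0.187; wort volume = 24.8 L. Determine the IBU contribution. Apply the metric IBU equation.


IBU = (α/100)·mass·U·1000 / V
IBU = (12.5/100)·59·0.187·1000 / 24.8

55.6099 IBU


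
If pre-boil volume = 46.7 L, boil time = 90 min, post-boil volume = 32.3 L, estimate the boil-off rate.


rate = (V_pre − V_post) / (t_min/60)
rate = (46.7 − 32.3) / (90/60)

9.6000 L/hr


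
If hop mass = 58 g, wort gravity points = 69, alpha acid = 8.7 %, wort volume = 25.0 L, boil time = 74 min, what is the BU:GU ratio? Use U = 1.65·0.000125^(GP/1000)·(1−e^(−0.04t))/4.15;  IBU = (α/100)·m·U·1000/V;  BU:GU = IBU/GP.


U = 1.65·0.000125^(69/1000)·(1−e^(−0.04·74))/4.15 = 0.2028
IBU = (8.7/100)·58·0.2028·1000/25.0 = 40.9281
BU:GU = 40.9281/69

0.5932


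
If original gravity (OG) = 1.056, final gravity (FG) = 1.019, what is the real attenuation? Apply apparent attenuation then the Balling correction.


AA = (OG−FG)/(OG−1)·100;  RA = AA·0.8192
AA = (1.056 − 1.019)/(1.056 − 1)·100 = 66.0714
RA = 66.0714·0.8192

54.1257 %


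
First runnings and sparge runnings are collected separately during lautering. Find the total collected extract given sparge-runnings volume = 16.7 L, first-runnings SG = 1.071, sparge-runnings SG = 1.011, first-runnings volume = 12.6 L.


total = Σ (SG_i − 1)·1000·V_i
first = (1.071 − 1)·1000·12.6 = 894.6000
sparge = (1.011 − 1)·1000·16.7 = 183.7000
total = 894.6000 + 183.7000

1078.3000 gravity·L


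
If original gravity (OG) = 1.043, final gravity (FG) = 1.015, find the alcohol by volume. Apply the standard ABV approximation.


ABV = (OG − FG) · 131.25
ABV = (1.043 − 1.015) · 131.25

3.6750 % ABV


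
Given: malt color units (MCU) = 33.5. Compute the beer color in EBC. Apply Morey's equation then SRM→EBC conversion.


SRM = 1.4922·MCU^0.6859;  EBC = SRM·1.97
SRM = 1.4922·33.5^0.6859 = 16.5903
EBC = 16.5903·1.97

32.6830 EBC


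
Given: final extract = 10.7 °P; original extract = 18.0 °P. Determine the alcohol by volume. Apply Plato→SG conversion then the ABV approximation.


SG = 259/(259 − P);  ABV = (OG − FG)·131.25
OG = 259/(259 − 18.0) = 1.0747
FG = 259/(259 − 10.7) = 1.0431
ABV = (1.0747 − 1.0431)·131.25

4.1469 % ABV


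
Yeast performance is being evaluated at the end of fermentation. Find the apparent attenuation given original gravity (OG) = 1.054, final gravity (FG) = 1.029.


AA = (OG − FG)/(OG − 1) · 100
AA = (1.054 − 1.029)/(1.054 − 1) · 100

46.2963 %


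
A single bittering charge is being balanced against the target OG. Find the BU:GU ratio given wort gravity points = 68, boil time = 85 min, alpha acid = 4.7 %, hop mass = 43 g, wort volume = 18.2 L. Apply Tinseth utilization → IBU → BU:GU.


U = 1.65·0.000125^(GP/1000)·(1−e^(−0.04t))/4.15;  IBU = (α/100)·m·U·1000/V;  BU:GU = IBU/GP
U = 1.65·0.000125^(68/1000)·(1−e^(−0.04·85))/4.15 = 0.2086
IBU = (4.7/100)·43·0.2086·1000/18.2 = 23.1622
BU:GU = 23.1622/68

0.3406


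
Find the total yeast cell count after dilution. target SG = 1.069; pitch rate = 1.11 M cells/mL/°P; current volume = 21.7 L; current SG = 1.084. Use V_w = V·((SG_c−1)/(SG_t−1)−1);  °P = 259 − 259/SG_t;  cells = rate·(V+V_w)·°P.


V_w = 21.7·((1.084−1)/(1.069−1)−1) = 4.7174
V_final = 21.7 + 4.7174 = 26.4174
°P = 259 − 259/1.069 = 16.7175
cells = 1.11·26.4174·16.7175

490.2121 billion cells


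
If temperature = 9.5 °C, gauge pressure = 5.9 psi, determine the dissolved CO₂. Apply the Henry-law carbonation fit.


vols = (P + 14.695)·(0.01821 + 0.09011·e^(−0.04·T))
vols = (5.9 + 14.695)·(0.01821 + 0.09011·e^(−0.04·9.5))

1.6442 volumes


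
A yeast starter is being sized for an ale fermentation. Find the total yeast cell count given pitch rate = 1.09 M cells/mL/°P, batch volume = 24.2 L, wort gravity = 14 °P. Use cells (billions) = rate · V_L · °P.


cells = 1.09 · 24.2 · 14

369.2920 billion cells


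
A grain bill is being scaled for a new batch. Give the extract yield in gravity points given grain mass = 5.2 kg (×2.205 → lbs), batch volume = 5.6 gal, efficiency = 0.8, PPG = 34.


points = lbs × PPG × eff / vol
lbs = 5.2 × 2.205 = 11.4660
points = 11.4660 × 34 × 0.8 / 5.6

55.6920 points


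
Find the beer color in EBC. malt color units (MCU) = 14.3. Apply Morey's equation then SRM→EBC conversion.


SRM = 1.4922·MCU^0.6859;  EBC = SRM·1.97
SRM = 1.4922·14.3^0.6859 = 9.2528
EBC = 9.2528·1.97

18.2280 EBC


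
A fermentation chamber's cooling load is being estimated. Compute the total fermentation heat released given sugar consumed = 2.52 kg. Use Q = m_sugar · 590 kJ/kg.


Q = 2.52 · 590

1486.8000 kJ


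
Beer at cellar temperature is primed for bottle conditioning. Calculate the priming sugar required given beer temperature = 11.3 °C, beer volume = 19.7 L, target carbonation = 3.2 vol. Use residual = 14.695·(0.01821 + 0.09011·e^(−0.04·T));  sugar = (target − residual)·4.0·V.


residual = 14.695·(0.01821 + 0.09011·e^(−0.04·11.3)) = 1.1102
sugar = (3.2 − 1.1102)·4.0·19.7

164.6735 g


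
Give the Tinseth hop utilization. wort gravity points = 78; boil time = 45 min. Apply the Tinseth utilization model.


U = 1.65·0.000125^(GP/1000) · (1 − e^(−0.04·t))/4.15
bigness = 1.65·0.000125^(78/1000) = 0.8185
boil_factor = (1 − e^(−0.04·45))/4.15 = 0.2011
U = 0.8185 · 0.2011

0.1646


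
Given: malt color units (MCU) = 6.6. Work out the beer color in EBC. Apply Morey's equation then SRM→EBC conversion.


SRM = 1.4922·MCU^0.6859;  EBC = SRM·1.97
SRM = 1.4922·6.6^0.6859 = 5.4444
EBC = 5.4444·1.97

10.7255 EBC


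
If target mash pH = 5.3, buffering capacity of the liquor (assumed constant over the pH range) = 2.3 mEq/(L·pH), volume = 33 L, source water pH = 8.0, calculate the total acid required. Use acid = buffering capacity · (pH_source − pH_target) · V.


acid = 2.3 · (8.0 − 5.3) · 33

204.9300 mEq


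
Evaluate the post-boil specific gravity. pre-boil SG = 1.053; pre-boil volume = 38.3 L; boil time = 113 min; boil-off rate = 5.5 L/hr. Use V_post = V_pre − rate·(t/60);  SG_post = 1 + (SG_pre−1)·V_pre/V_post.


V_post = 38.3 − 5.5·(113/60) = 27.9417
SG_post = 1 + (1.053 − 1)·38.3/27.9417

1.0726


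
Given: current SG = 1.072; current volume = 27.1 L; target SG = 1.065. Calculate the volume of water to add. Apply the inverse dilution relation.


V_water = V·((SG_curr − 1)/(SG_target − 1) − 1)
V_water = 27.1·((1.072 − 1)/(1.065 − 1) − 1)

2.9185 L


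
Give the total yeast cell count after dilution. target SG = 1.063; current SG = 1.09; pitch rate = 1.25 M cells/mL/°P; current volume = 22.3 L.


V_w = V·((SG_c−1)/(SG_t−1)−1);  °P = 259 − 259/SG_t;  cells = rate·(V+V_w)·°P
V_w = 22.3·((1.09−1)/(1.063−1)−1) = 9.5571
V_final = 22.3 + 9.5571 = 31.8571
°P = 259 − 259/1.063 = 15.3500
cells = 1.25·31.8571·15.3500

611.2571 billion cells


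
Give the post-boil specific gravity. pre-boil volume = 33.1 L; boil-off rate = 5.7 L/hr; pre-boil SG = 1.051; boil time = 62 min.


V_post = V_pre − rate·(t/60);  SG_post = 1 + (SG_pre−1)·V_pre/V_post
V_post = 33.1 − 5.7·(62/60) = 27.2100
SG_post = 1 + (1.051 − 1)·33.1/27.2100

1.0620


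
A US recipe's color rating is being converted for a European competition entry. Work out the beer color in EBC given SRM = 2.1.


EBC = SRM · 1.97
EBC = 2.1 · 1.97

4.1370 EBC


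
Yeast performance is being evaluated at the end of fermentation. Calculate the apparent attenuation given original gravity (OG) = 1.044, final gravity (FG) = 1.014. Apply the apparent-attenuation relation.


AA = (OG − FG)/(OG − 1) · 100
AA = (1.044 − 1.014)/(1.044 − 1) · 100

68.1818 %


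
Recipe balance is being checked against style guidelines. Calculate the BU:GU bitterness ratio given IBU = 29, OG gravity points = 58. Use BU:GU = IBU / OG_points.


BU:GU = 29 / 58

0.5000


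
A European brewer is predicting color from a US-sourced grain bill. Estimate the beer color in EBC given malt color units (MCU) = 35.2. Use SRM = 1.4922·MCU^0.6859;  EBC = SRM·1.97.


SRM = 1.4922·35.2^0.6859 = 17.1633
EBC = 17.1633·1.97

33.8117 EBC


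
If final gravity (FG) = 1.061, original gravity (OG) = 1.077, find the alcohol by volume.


ABV = (OG − FG) · 131.25
ABV = (1.077 − 1.061) · 131.25

2.1000 % ABV


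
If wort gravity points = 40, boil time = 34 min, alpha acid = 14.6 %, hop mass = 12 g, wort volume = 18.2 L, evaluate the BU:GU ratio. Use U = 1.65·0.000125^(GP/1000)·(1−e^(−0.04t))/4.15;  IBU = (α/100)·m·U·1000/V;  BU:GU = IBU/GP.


U = 1.65·0.000125^(40/1000)·(1−e^(−0.04·34))/4.15 = 0.2063
IBU = (14.6/100)·12·0.2063·1000/18.2 = 19.8592
BU:GU = 19.8592/40

0.4965


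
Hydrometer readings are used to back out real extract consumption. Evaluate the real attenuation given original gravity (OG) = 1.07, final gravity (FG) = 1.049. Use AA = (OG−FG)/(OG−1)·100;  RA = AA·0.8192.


AA = (1.07 − 1.049)/(1.07 − 1)·100 = 30.0000
RA = 30.0000·0.8192

24.5760 %


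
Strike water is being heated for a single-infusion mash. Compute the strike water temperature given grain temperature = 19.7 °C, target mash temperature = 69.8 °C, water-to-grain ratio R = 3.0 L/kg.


T_strike = (0.41/R)·(T_mash − T_grain) + T_mash
T_strike = (0.41/3.0)·(69.8 − 19.7) + 69.8

76.6470 °C


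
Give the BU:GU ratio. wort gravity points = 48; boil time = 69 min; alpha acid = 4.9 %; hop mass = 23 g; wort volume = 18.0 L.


U = 1.65·0.000125^(GP/1000)·(1−e^(−0.04t))/4.15;  IBU = (α/100)·m·U·1000/V;  BU:GU = IBU/GP
U = 1.65·0.000125^(48/1000)·(1−e^(−0.04·69))/4.15 = 0.2419
IBU = (4.9/100)·23·0.2419·1000/18.0 = 15.1476
BU:GU = 15.1476/48

0.3156


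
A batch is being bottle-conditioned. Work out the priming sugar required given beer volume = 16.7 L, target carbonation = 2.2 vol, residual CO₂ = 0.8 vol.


sugar = (target − residual)·4.0·V
sugar = (2.2 − 0.8)·4.0·16.7

93.5200 g


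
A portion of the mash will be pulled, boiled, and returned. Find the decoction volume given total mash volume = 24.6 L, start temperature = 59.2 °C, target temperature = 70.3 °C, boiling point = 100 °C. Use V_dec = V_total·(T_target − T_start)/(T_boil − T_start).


V_dec = 24.6·(70.3 − 59.2)/(100 − 59.2)

6.6926 L


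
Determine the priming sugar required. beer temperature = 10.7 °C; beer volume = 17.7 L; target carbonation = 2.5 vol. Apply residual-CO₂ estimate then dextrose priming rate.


residual = 14.695·(0.01821 + 0.09011·e^(−0.04·T));  sugar = (target − residual)·4.0·V
residual = 14.695·(0.01821 + 0.09011·e^(−0.04·10.7)) = 1.1307
sugar = (2.5 − 1.1307)·4.0·17.7

96.9462 g


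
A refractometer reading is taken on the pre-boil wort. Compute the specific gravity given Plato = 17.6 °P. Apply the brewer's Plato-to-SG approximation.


SG = 259/(259 − P)
SG = 259/(259 − 17.6)

1.0729


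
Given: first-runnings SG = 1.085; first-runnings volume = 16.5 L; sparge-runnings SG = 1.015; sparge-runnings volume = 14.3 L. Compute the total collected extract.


total = Σ (SG_i − 1)·1000·V_i
first = (1.085 − 1)·1000·16.5 = 1402.5000
sparge = (1.015 − 1)·1000·14.3 = 214.5000
total = 1402.5000 + 214.5000

1617.0000 gravity·L


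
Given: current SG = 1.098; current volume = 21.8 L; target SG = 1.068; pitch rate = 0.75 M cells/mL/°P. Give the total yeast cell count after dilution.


V_w = V·((SG_c−1)/(SG_t−1)−1);  °P = 259 − 259/SG_t;  cells = rate·(V+V_w)·°P
V_w = 21.8·((1.098−1)/(1.068−1)−1) = 9.6176
V_final = 21.8 + 9.6176 = 31.4176
°P = 259 − 259/1.068 = 16.4906
cells = 0.75·31.4176·16.4906

388.5728 billion cells


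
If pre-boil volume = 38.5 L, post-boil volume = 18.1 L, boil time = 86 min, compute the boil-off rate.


rate = (V_pre − V_post) / (t_min/60)
rate = (38.5 − 18.1) / (86/60)

14.2326 L/hr


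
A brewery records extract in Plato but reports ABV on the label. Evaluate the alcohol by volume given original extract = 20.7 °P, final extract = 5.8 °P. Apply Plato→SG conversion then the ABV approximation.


SG = 259/(259 − P);  ABV = (OG − FG)·131.25
OG = 259/(259 − 20.7) = 1.0869
FG = 259/(259 − 5.8) = 1.0229
ABV = (1.0869 − 1.0229)·131.25

8.3946 % ABV


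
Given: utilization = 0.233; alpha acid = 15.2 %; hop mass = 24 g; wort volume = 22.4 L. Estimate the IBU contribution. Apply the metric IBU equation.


IBU = (α/100)·mass·U·1000 / V
IBU = (15.2/100)·24·0.233·1000 / 22.4

37.9457 IBU


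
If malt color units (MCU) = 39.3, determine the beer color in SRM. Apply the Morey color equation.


SRM = 1.4922 · MCU^0.6859
SRM = 1.4922 · 39.3^0.6859

18.5106 SRM


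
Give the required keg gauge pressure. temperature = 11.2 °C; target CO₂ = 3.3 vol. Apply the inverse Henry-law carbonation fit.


psi = vols/(0.01821 + 0.09011·e^(−0.04·T)) − 14.695
psi = 3.3/(0.01821 + 0.09011·e^(−0.04·11.2)) − 14.695

28.8511 psi


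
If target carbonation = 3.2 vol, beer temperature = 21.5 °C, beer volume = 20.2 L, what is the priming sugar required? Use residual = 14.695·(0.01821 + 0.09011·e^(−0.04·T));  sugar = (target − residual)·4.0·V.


residual = 14.695·(0.01821 + 0.09011·e^(−0.04·21.5)) = 0.8279
sugar = (3.2 − 0.8279)·4.0·20.2

191.6630 g


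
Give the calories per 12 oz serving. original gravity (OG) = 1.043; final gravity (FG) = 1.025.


ABW = (OG−FG)·131.25·0.79/FG;  °P = 259 − 259/SG (for OG→OE and FG→AE);  RE = 0.1808·OE + 0.8192·AE;  Cal = (6.9·ABW + 4·(RE−0.1))·FG·3.55
ABW = (1.043 − 1.025)·131.25·0.79/1.025 = 1.8209
OE = 259 − 259/1.043 = 10.6779 °P
AE = 259 − 259/1.025 = 6.3171 °P
RE = 0.1808·10.6779 + 0.8192·6.3171 = 7.1055 °P
Cal = (6.9·1.8209 + 4·(7.1055−0.1))·1.025·3.55

147.6819 kcal


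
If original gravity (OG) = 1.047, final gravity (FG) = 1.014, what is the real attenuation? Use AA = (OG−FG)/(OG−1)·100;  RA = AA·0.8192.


AA = (1.047 − 1.014)/(1.047 − 1)·100 = 70.2128
RA = 70.2128·0.8192

57.5183 %


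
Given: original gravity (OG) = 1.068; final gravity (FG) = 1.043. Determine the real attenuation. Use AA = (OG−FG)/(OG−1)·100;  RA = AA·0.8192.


AA = (1.068 − 1.043)/(1.068 − 1)·100 = 36.7647
RA = 36.7647·0.8192

30.1176 %


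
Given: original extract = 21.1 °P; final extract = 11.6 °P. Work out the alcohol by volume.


SG = 259/(259 − P);  ABV = (OG − FG)·131.25
OG = 259/(259 − 21.1) = 1.0887
FG = 259/(259 − 11.6) = 1.0469
ABV = (1.0887 − 1.0469)·131.25

5.4869 % ABV


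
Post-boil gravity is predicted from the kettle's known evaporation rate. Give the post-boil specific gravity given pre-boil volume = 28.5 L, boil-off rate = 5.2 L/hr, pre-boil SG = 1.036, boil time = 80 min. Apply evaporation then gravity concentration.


V_post = V_pre − rate·(t/60);  SG_post = 1 + (SG_pre−1)·V_pre/V_post
V_post = 28.5 − 5.2·(80/60) = 21.5667
SG_post = 1 + (1.036 − 1)·28.5/21.5667

1.0476


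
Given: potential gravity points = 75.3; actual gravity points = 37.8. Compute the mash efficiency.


efficiency = actual / potential × 100
efficiency = 37.8 / 75.3 × 100

50.1992 %


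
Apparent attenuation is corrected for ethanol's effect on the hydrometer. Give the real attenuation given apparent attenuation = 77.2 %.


RA = AA · 0.8192
RA = 77.2 · 0.8192

63.2422 %


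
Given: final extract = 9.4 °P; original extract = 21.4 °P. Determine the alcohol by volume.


SG = 259/(259 − P);  ABV = (OG − FG)·131.25
OG = 259/(259 − 21.4) = 1.0901
FG = 259/(259 − 9.4) = 1.0377
ABV = (1.0901 − 1.0377)·131.25

6.8784 % ABV


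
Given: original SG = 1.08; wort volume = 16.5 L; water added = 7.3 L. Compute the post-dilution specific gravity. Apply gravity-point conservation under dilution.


SG_new = 1 + (SG_old − 1)·V_old/(V_old + V_water)
pts = (1.08 − 1)·1000·16.5/(16.5 + 7.3) = 55.4622
SG_new = 1 + 55.4622/1000

1.0555


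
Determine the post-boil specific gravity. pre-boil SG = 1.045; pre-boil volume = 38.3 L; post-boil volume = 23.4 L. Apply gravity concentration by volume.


SG_post = 1 + (SG_pre − 1)·V_pre/V_post
pts_pre = (1.045 − 1)·1000 = 45.0000
pts_post = 45.0000·38.3/23.4 = 73.6538
SG_post = 1 + 73.6538/1000

1.0737


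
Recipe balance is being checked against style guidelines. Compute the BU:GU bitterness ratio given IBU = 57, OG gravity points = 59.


BU:GU = IBU / OG_points
BU:GU = 57 / 59

0.9661


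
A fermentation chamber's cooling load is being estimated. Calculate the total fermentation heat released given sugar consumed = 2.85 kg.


Q = m_sugar · 590 kJ/kg
Q = 2.85 · 590

1681.5000 kJ


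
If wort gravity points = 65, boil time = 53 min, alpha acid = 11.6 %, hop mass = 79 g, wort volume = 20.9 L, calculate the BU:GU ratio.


U = 1.65·0.000125^(GP/1000)·(1−e^(−0.04t))/4.15;  IBU = (α/100)·m·U·1000/V;  BU:GU = IBU/GP
U = 1.65·0.000125^(65/1000)·(1−e^(−0.04·53))/4.15 = 0.1951
IBU = (11.6/100)·79·0.1951·1000/20.9 = 85.5344
BU:GU = 85.5344/65

1.3159


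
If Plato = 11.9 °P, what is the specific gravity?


SG = 259/(259 − P)
SG = 259/(259 − 11.9)

1.0482


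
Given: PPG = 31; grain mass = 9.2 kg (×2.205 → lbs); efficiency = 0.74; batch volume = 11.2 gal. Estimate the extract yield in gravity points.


points = lbs × PPG × eff / vol
lbs = 9.2 × 2.205 = 20.2860
points = 20.2860 × 31 × 0.74 / 11.2

41.5501 points


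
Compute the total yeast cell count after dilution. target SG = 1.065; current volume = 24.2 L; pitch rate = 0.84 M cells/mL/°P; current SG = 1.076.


V_w = V·((SG_c−1)/(SG_t−1)−1);  °P = 259 − 259/SG_t;  cells = rate·(V+V_w)·°P
V_w = 24.2·((1.076−1)/(1.065−1)−1) = 4.0954
V_final = 24.2 + 4.0954 = 28.2954
°P = 259 − 259/1.065 = 15.8075
cells = 0.84·28.2954·15.8075

375.7149 billion cells


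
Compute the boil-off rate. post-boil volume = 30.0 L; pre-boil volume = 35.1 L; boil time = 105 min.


rate = (V_pre − V_post) / (t_min/60)
rate = (35.1 − 30.0) / (105/60)

2.9143 L/hr


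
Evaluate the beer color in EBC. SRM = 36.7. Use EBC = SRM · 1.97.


EBC = 36.7 · 1.97

72.2990 EBC


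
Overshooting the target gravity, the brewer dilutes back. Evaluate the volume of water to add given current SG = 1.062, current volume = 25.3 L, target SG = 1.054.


V_water = V·((SG_curr − 1)/(SG_target − 1) − 1)
V_water = 25.3·((1.062 − 1)/(1.054 − 1) − 1)

3.7481 L


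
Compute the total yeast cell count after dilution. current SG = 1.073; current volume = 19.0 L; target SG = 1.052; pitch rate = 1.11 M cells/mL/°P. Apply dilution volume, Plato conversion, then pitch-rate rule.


V_w = V·((SG_c−1)/(SG_t−1)−1);  °P = 259 − 259/SG_t;  cells = rate·(V+V_w)·°P
V_w = 19.0·((1.073−1)/(1.052−1)−1) = 7.6731
V_final = 19.0 + 7.6731 = 26.6731
°P = 259 − 259/1.052 = 12.8023
cells = 1.11·26.6731·12.8023

379.0386 billion cells


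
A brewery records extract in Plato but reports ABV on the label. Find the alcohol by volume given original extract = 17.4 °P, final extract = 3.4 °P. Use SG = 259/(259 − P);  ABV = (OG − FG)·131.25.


OG = 259/(259 − 17.4) = 1.0720
FG = 259/(259 − 3.4) = 1.0133
ABV = (1.0720 − 1.0133)·131.25

7.7067 % ABV


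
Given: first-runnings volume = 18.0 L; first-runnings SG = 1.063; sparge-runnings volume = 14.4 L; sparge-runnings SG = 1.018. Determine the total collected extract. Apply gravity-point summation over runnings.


total = Σ (SG_i − 1)·1000·V_i
first = (1.063 − 1)·1000·18.0 = 1134.0000
sparge = (1.018 − 1)·1000·14.4 = 259.2000
total = 1134.0000 + 259.2000

1393.2000 gravity·L


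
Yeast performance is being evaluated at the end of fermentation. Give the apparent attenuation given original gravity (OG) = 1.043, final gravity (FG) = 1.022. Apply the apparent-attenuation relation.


AA = (OG − FG)/(OG − 1) · 100
AA = (1.043 − 1.022)/(1.043 − 1) · 100

48.8372 %


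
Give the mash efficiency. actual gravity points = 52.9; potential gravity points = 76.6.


efficiency = actual / potential × 100
efficiency = 52.9 / 76.6 × 100

69.0601 %


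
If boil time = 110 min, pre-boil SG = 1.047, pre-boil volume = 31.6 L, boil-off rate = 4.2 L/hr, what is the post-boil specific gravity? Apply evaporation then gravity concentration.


V_post = V_pre − rate·(t/60);  SG_post = 1 + (SG_pre−1)·V_pre/V_post
V_post = 31.6 − 4.2·(110/60) = 23.9000
SG_post = 1 + (1.047 − 1)·31.6/23.9000

1.0621


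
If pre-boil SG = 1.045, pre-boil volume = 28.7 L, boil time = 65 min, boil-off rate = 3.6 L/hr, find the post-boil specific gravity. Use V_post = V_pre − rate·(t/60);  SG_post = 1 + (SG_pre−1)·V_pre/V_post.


V_post = 28.7 − 3.6·(65/60) = 24.8000
SG_post = 1 + (1.045 − 1)·28.7/24.8000

1.0521


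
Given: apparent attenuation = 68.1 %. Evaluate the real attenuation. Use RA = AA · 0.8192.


RA = 68.1 · 0.8192

55.7875 %


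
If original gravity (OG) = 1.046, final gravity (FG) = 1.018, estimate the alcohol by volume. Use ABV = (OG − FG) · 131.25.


ABV = (1.046 − 1.018) · 131.25

3.6750 % ABV


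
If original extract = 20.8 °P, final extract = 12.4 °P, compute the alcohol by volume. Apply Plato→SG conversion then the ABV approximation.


SG = 259/(259 − P);  ABV = (OG − FG)·131.25
OG = 259/(259 − 20.8) = 1.0873
FG = 259/(259 − 12.4) = 1.0503
ABV = (1.0873 − 1.0503)·131.25

4.8612 % ABV


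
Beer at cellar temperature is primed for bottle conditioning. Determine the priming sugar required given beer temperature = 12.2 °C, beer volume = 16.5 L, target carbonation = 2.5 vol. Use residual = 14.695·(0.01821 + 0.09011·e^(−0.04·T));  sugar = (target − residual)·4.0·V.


residual = 14.695·(0.01821 + 0.09011·e^(−0.04·12.2)) = 1.0804
sugar = (2.5 − 1.0804)·4.0·16.5

93.6910 g


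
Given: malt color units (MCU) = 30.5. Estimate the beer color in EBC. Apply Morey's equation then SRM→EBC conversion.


SRM = 1.4922·MCU^0.6859;  EBC = SRM·1.97
SRM = 1.4922·30.5^0.6859 = 15.5564
EBC = 15.5564·1.97

30.6461 EBC


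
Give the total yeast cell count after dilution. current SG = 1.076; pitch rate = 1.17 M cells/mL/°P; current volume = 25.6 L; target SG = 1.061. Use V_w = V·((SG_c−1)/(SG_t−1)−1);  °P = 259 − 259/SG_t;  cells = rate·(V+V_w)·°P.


V_w = 25.6·((1.076−1)/(1.061−1)−1) = 6.2951
V_final = 25.6 + 6.2951 = 31.8951
°P = 259 − 259/1.061 = 14.8907
cells = 1.17·31.8951·14.8907

555.6788 billion cells


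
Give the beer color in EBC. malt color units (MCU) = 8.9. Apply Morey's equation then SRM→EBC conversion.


SRM = 1.4922·MCU^0.6859;  EBC = SRM·1.97
SRM = 1.4922·8.9^0.6859 = 6.6836
EBC = 6.6836·1.97

13.1668 EBC


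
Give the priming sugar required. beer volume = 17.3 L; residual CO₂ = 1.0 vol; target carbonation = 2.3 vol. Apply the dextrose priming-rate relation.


sugar = (target − residual)·4.0·V
sugar = (2.3 − 1.0)·4.0·17.3

89.9600 g


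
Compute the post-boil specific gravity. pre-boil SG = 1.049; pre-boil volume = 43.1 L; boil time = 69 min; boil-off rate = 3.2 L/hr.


V_post = V_pre − rate·(t/60);  SG_post = 1 + (SG_pre−1)·V_pre/V_post
V_post = 43.1 − 3.2·(69/60) = 39.4200
SG_post = 1 + (1.049 − 1)·43.1/39.4200

1.0536


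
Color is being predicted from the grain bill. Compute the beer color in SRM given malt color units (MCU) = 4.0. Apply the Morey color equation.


SRM = 1.4922 · MCU^0.6859
SRM = 1.4922 · 4.0^0.6859

3.8617 SRM


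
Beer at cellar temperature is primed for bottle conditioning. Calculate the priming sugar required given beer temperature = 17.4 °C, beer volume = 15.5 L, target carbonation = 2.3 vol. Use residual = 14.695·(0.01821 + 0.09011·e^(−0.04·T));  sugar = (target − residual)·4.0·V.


residual = 14.695·(0.01821 + 0.09011·e^(−0.04·17.4)) = 0.9278
sugar = (2.3 − 0.9278)·4.0·15.5

85.0768 g


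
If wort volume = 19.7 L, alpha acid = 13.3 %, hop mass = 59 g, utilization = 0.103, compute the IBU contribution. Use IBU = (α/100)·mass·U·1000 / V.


IBU = (13.3/100)·59·0.103·1000 / 19.7

41.0275 IBU


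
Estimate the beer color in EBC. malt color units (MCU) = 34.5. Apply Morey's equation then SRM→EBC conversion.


SRM = 1.4922·MCU^0.6859;  EBC = SRM·1.97
SRM = 1.4922·34.5^0.6859 = 16.9284
EBC = 16.9284·1.97

33.3490 EBC


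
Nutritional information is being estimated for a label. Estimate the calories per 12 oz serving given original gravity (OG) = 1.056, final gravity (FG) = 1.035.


ABW = (OG−FG)·131.25·0.79/FG;  °P = 259 − 259/SG (for OG→OE and FG→AE);  RE = 0.1808·OE + 0.8192·AE;  Cal = (6.9·ABW + 4·(RE−0.1))·FG·3.55
ABW = (1.056 − 1.035)·131.25·0.79/1.035 = 2.1038
OE = 259 − 259/1.056 = 13.7348 °P
AE = 259 − 259/1.035 = 8.7585 °P
RE = 0.1808·13.7348 + 0.8192·8.7585 = 9.6582 °P
Cal = (6.9·2.1038 + 4·(9.6582−0.1))·1.035·3.55

193.8130 kcal


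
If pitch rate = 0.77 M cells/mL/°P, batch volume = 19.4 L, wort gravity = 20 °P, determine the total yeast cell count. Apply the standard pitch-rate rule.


cells (billions) = rate · V_L · °P
cells = 0.77 · 19.4 · 20

298.7600 billion cells


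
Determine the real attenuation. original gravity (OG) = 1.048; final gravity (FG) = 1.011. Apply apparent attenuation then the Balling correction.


AA = (OG−FG)/(OG−1)·100;  RA = AA·0.8192
AA = (1.048 − 1.011)/(1.048 − 1)·100 = 77.0833
RA = 77.0833·0.8192

63.1467 %


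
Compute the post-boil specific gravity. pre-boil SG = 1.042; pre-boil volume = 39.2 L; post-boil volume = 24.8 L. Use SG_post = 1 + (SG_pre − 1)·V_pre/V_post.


pts_pre = (1.042 − 1)·1000 = 42.0000
pts_post = 42.0000·39.2/24.8 = 66.3871
SG_post = 1 + 66.3871/1000

1.0664


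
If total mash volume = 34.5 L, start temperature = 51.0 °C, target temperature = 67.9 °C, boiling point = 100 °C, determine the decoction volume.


V_dec = V_total·(T_target − T_start)/(T_boil − T_start)
V_dec = 34.5·(67.9 − 51.0)/(100 − 51.0)

11.8990 L


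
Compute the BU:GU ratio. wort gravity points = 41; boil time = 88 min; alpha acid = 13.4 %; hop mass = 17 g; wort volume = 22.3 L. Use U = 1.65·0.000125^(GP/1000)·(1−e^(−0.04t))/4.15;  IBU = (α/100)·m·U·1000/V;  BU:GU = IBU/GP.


U = 1.65·0.000125^(41/1000)·(1−e^(−0.04·88))/4.15 = 0.2669
IBU = (13.4/100)·17·0.2669·1000/22.3 = 27.2652
BU:GU = 27.2652/41

0.6650


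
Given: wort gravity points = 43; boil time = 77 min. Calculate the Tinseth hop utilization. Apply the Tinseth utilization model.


U = 1.65·0.000125^(GP/1000) · (1 − e^(−0.04·t))/4.15
bigness = 1.65·0.000125^(43/1000) = 1.1211
boil_factor = (1 − e^(−0.04·77))/4.15 = 0.2299
U = 1.1211 · 0.2299

0.2577


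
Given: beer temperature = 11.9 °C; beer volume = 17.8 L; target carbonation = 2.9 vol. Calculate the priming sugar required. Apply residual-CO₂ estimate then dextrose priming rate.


residual = 14.695·(0.01821 + 0.09011·e^(−0.04·T));  sugar = (target − residual)·4.0·V
residual = 14.695·(0.01821 + 0.09011·e^(−0.04·11.9)) = 1.0903
sugar = (2.9 − 1.0903)·4.0·17.8

128.8540 g


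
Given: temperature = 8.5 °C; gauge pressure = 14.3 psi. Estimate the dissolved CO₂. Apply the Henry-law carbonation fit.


vols = (P + 14.695)·(0.01821 + 0.09011·e^(−0.04·T))
vols = (14.3 + 14.695)·(0.01821 + 0.09011·e^(−0.04·8.5))

2.3877 volumes


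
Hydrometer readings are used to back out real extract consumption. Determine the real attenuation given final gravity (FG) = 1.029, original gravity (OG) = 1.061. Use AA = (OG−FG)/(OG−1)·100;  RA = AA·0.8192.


AA = (1.061 − 1.029)/(1.061 − 1)·100 = 52.4590
RA = 52.4590·0.8192

42.9744 %


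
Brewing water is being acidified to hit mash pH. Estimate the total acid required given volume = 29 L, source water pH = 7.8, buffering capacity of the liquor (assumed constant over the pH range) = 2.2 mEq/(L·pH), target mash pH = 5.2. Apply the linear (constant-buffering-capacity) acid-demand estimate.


acid = buffering capacity · (pH_source − pH_target) · V
acid = 2.2 · (7.8 − 5.2) · 29

165.8800 mEq


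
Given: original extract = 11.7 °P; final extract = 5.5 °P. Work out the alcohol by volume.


SG = 259/(259 − P);  ABV = (OG − FG)·131.25
OG = 259/(259 − 11.7) = 1.0473
FG = 259/(259 − 5.5) = 1.0217
ABV = (1.0473 − 1.0217)·131.25

3.3619 % ABV


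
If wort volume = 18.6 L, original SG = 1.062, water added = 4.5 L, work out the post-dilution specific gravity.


SG_new = 1 + (SG_old − 1)·V_old/(V_old + V_water)
pts = (1.062 − 1)·1000·18.6/(18.6 + 4.5) = 49.9221
SG_new = 1 + 49.9221/1000

1.0499


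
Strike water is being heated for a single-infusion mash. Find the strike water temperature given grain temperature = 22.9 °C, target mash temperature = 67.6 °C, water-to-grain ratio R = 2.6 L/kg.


T_strike = (0.41/R)·(T_mash − T_grain) + T_mash
T_strike = (0.41/2.6)·(67.6 − 22.9) + 67.6

74.6488 °C


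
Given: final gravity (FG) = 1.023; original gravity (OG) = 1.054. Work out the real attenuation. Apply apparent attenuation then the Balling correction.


AA = (OG−FG)/(OG−1)·100;  RA = AA·0.8192
AA = (1.054 − 1.023)/(1.054 − 1)·100 = 57.4074
RA = 57.4074·0.8192

47.0281 %


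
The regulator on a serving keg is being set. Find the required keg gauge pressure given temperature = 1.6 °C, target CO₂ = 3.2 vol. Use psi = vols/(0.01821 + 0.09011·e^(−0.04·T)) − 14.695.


psi = 3.2/(0.01821 + 0.09011·e^(−0.04·1.6)) − 14.695

16.4535 psi


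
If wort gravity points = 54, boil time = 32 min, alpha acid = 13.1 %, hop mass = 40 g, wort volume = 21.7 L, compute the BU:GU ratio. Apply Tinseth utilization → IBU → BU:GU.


U = 1.65·0.000125^(GP/1000)·(1−e^(−0.04t))/4.15;  IBU = (α/100)·m·U·1000/V;  BU:GU = IBU/GP
U = 1.65·0.000125^(54/1000)·(1−e^(−0.04·32))/4.15 = 0.1767
IBU = (13.1/100)·40·0.1767·1000/21.7 = 42.6634
BU:GU = 42.6634/54

0.7901


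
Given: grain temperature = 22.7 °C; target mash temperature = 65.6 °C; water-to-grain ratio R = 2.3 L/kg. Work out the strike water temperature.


T_strike = (0.41/R)·(T_mash − T_grain) + T_mash
T_strike = (0.41/2.3)·(65.6 − 22.7) + 65.6

73.2474 °C


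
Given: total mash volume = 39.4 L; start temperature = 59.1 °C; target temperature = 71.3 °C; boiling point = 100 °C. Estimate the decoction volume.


V_dec = V_total·(T_target − T_start)/(T_boil − T_start)
V_dec = 39.4·(71.3 − 59.1)/(100 − 59.1)

11.7526 L


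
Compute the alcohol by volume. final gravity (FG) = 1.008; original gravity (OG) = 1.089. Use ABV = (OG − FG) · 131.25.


ABV = (1.089 − 1.008) · 131.25

10.6312 % ABV


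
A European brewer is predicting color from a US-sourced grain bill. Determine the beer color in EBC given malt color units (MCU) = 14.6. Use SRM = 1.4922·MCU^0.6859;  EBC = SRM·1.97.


SRM = 1.4922·14.6^0.6859 = 9.3855
EBC = 9.3855·1.97

18.4894 EBC


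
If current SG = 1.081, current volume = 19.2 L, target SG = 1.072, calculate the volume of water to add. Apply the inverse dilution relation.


V_water = V·((SG_curr − 1)/(SG_target − 1) − 1)
V_water = 19.2·((1.081 − 1)/(1.072 − 1) − 1)

2.4000 L


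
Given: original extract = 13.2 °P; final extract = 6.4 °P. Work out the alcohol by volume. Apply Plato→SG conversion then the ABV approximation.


SG = 259/(259 − P);  ABV = (OG − FG)·131.25
OG = 259/(259 − 13.2) = 1.0537
FG = 259/(259 − 6.4) = 1.0253
ABV = (1.0537 − 1.0253)·131.25

3.7230 % ABV
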